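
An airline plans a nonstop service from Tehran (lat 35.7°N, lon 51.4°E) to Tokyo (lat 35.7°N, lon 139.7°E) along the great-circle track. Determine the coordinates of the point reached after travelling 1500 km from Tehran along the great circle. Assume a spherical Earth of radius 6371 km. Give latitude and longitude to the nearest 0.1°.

≈ lat 41.4°N, lon 67.1°E

Convert each endpoint to a unit vector on the sphere (x = cos φ cos λ, y = cos φ sin λ, z = sin φ).
The central angle between the endpoints is δ = arccos(p₁·p₂) ≈ 1.202 rad (68.9°). The total great-circle distance is δ·R ≈ 1.202 × 6371 ≈ 7661 km, so the target fraction is f = 1500/7661 ≈ 0.196.
Interpolate at f ≈ 0.196 with slerp weights a = sin((1−f)δ)/sin δ ≈ 0.882, b = sin(fδ)/sin δ ≈ 0.250.
p = a·p₁ + b·p₂ ≈ (0.292, 0.691, 0.661); φ = arcsin(p_z) ≈ 41.36°, λ = atan2(p_y, p_x) ≈ 67.09°.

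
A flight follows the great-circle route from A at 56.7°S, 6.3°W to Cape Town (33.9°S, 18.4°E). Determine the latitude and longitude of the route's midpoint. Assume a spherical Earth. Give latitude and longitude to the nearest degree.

The haversine formula gives a central angle δ ≈ 0.495 rad (28.3°) between the endpoints.
Interpolate at f = 1/2 with slerp weights a = sin((1−f)δ)/sin δ ≈ 0.516, b = sin(fδ)/sin δ ≈ 0.516.
p = a·p₁ + b·p₂ ≈ (0.688, 0.104, -0.719); φ = arcsin(p_z) ≈ -45.94°, λ = atan2(p_y, p_x) ≈ 8.60°.

≈ 46°S, 9°E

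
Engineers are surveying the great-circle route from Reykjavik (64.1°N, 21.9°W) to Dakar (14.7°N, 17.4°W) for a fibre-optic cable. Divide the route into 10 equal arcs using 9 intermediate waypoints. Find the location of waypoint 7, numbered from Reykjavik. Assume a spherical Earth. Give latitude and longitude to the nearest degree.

≈ 30°N, 18°W

Convert each endpoint to a unit vector on the sphere (x = cos φ cos λ, y = cos φ sin λ, z = sin φ).
The central angle between the endpoints is δ = arccos(p₁·p₂) ≈ 0.864 rad (49.5°).
Interpolate at f = 7/10 with slerp weights a = sin((1−f)δ)/sin δ ≈ 0.337, b = sin(fδ)/sin δ ≈ 0.748.
p = a·p₁ + b·p₂ ≈ (0.827, -0.271, 0.493); φ = arcsin(p_z) ≈ 29.53°, λ = atan2(p_y, p_x) ≈ -18.16°.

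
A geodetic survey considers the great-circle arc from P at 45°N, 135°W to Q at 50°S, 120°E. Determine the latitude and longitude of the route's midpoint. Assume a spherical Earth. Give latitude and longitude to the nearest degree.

Convert each endpoint to a unit vector on the sphere (x = cos φ cos λ, y = cos φ sin λ, z = sin φ).
The central angle between the endpoints is δ = arccos(p₁·p₂) ≈ 2.291 rad (131.2°).
Interpolate at f = 1/2 with slerp weights a = sin((1−f)δ)/sin δ ≈ 1.211, b = sin(fδ)/sin δ ≈ 1.211.
p = a·p₁ + b·p₂ ≈ (-0.995, 0.069, -0.071); φ = arcsin(p_z) ≈ -4.09°, λ = atan2(p_y, p_x) ≈ 176.05°.

≈ 4°S, 176°E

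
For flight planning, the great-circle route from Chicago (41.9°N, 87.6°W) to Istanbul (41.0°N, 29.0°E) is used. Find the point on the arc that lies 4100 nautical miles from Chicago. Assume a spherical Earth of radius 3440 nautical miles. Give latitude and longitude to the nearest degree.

≈ 49°N, 18°E

Write both endpoints as unit vectors p₁, p₂ with components (cos φ cos λ, cos φ sin λ, sin φ).
The central angle between the endpoints is δ = arccos(p₁·p₂) ≈ 1.383 rad (79.2°). The total great-circle distance is δ·R ≈ 1.383 × 3440 ≈ 4758 nmi, so the target fraction is f = 4100/4758 ≈ 0.862.
Interpolate at f ≈ 0.862 with slerp weights a = sin((1−f)δ)/sin δ ≈ 0.193, b = sin(fδ)/sin δ ≈ 0.946.
p = a·p₁ + b·p₂ ≈ (0.630, 0.202, 0.750); φ = arcsin(p_z) ≈ 48.56°, λ = atan2(p_y, p_x) ≈ 17.78°.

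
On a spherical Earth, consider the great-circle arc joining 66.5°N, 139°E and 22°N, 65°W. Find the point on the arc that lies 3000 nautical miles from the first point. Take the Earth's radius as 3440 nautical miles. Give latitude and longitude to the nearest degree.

Convert each endpoint to a unit vector on the sphere (x = cos φ cos λ, y = cos φ sin λ, z = sin φ).
The central angle between the endpoints is δ = arccos(p₁·p₂) ≈ 1.565 rad (89.7°). The total great-circle distance is δ·R ≈ 1.565 × 3440 ≈ 5384 nmi, so the target fraction is f = 3000/5384 ≈ 0.557.
Interpolate at f ≈ 0.557 with slerp weights a = sin((1−f)δ)/sin δ ≈ 0.639, b = sin(fδ)/sin δ ≈ 0.766.
p = a·p₁ + b·p₂ ≈ (0.108, -0.476, 0.873); φ = arcsin(p_z) ≈ 60.77°, λ = atan2(p_y, p_x) ≈ -77.25°.

≈ 61°N, 77°W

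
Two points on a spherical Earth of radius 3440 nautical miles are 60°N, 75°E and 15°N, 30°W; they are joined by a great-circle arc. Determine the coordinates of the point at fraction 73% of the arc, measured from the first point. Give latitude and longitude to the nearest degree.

≈ 34°N, 17°W

Convert each endpoint to a unit vector on the sphere (x = cos φ cos λ, y = cos φ sin λ, z = sin φ).
The central angle between the endpoints is δ = arccos(p₁·p₂) ≈ 1.471 rad (84.3°).
Interpolate at f = 0.73 with slerp weights a = sin((1−f)δ)/sin δ ≈ 0.389, b = sin(fδ)/sin δ ≈ 0.884.
p = a·p₁ + b·p₂ ≈ (0.789, -0.239, 0.565); φ = arcsin(p_z) ≈ 34.43°, λ = atan2(p_y, p_x) ≈ -16.84°.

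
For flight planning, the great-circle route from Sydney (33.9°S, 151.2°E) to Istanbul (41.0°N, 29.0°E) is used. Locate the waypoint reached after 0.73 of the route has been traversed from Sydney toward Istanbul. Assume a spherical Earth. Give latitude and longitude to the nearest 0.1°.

From cos δ = sin φ₁ sin φ₂ + cos φ₁ cos φ₂ cos Δλ, the central angle is δ ≈ 2.346 rad (134.4°).
Interpolate at f = 0.73 with slerp weights a = sin((1−f)δ)/sin δ ≈ 0.828, b = sin(fδ)/sin δ ≈ 1.386.
p = a·p₁ + b·p₂ ≈ (0.312, 0.838, 0.447); φ = arcsin(p_z) ≈ 26.55°, λ = atan2(p_y, p_x) ≈ 69.58°.

≈ 26.6°N, 69.6°E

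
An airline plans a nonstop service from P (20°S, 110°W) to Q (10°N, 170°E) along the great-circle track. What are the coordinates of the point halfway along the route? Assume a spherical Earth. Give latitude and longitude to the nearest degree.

Write both endpoints as unit vectors p₁, p₂ with components (cos φ cos λ, cos φ sin λ, sin φ).
The central angle between the endpoints is δ = arccos(p₁·p₂) ≈ 1.469 rad (84.2°).
Interpolate at f = 1/2 with slerp weights a = sin((1−f)δ)/sin δ ≈ 0.674, b = sin(fδ)/sin δ ≈ 0.674.
p = a·p₁ + b·p₂ ≈ (-0.870, -0.480, -0.113); φ = arcsin(p_z) ≈ -6.51°, λ = atan2(p_y, p_x) ≈ -151.13°.

≈ (7°S, 151°W)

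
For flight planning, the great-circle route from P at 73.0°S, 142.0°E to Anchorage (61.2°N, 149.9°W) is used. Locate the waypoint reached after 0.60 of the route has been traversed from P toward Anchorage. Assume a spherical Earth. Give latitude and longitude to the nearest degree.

The haversine formula gives a central angle δ ≈ 2.474 rad (141.8°) between the endpoints.
Interpolate at f = 0.60 with slerp weights a = sin((1−f)δ)/sin δ ≈ 1.351, b = sin(fδ)/sin δ ≈ 1.610.
p = a·p₁ + b·p₂ ≈ (-0.982, -0.146, 0.119); φ = arcsin(p_z) ≈ 6.84°, λ = atan2(p_y, p_x) ≈ -171.55°.

≈ 7°N, 172°W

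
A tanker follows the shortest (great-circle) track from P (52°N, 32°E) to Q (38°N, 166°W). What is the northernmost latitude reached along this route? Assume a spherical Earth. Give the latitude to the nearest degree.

≈ 81°N

The great circle lies in the plane with unit normal n̂ = (p₁ × p₂)/|p₁ × p₂|.
Here n̂_z ≈ +0.150; the vertex latitude is φ_max = arccos|n̂_z| ≈ 81.4°.
Check via Clairaut: cos φ_max = |cos φ₁| · sin C = cos(52.0°)·sin(14.1°) ≈ 0.150, again giving ≈ 81.4°.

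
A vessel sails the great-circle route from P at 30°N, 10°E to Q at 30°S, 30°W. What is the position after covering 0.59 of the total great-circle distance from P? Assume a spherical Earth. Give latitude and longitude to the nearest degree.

Convert each endpoint to a unit vector on the sphere (x = cos φ cos λ, y = cos φ sin λ, z = sin φ).
The central angle between the endpoints is δ = arccos(p₁·p₂) ≈ 1.240 rad (71.1°).
Interpolate at f = 0.59 with slerp weights a = sin((1−f)δ)/sin δ ≈ 0.515, b = sin(fδ)/sin δ ≈ 0.706.
p = a·p₁ + b·p₂ ≈ (0.969, -0.228, -0.096); φ = arcsin(p_z) ≈ -5.50°, λ = atan2(p_y, p_x) ≈ -13.27°.

≈ 5°S, 13°W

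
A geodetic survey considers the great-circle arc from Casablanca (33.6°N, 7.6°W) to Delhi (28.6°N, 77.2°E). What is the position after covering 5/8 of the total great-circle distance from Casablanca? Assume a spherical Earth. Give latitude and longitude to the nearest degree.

≈ 38°N, 47°E

From cos δ = sin φ₁ sin φ₂ + cos φ₁ cos φ₂ cos Δλ, the central angle is δ ≈ 1.233 rad (70.7°).
Interpolate at f = 5/8 with slerp weights a = sin((1−f)δ)/sin δ ≈ 0.473, b = sin(fδ)/sin δ ≈ 0.738.
p = a·p₁ + b·p₂ ≈ (0.534, 0.580, 0.615); φ = arcsin(p_z) ≈ 37.96°, λ = atan2(p_y, p_x) ≈ 47.37°.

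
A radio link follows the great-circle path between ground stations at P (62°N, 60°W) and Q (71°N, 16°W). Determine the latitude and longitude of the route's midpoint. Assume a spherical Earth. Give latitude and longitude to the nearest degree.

≈ (68°N, 42°W)

The haversine formula gives a central angle δ ≈ 0.334 rad (19.1°) between the endpoints.
Interpolate at f = 1/2 with slerp weights a = sin((1−f)δ)/sin δ ≈ 0.507, b = sin(fδ)/sin δ ≈ 0.507.
p = a·p₁ + b·p₂ ≈ (0.278, -0.252, 0.927); φ = arcsin(p_z) ≈ 67.99°, λ = atan2(p_y, p_x) ≈ -42.18°.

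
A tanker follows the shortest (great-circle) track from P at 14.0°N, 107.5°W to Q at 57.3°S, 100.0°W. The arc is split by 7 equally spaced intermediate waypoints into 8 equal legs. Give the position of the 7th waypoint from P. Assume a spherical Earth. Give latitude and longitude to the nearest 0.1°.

Convert each endpoint to a unit vector on the sphere (x = cos φ cos λ, y = cos φ sin λ, z = sin φ).
The central angle between the endpoints is δ = arccos(p₁·p₂) ≈ 1.249 rad (71.6°).
Interpolate at f = 7/8 with slerp weights a = sin((1−f)δ)/sin δ ≈ 0.164, b = sin(fδ)/sin δ ≈ 0.936.
p = a·p₁ + b·p₂ ≈ (-0.136, -0.650, -0.748); φ = arcsin(p_z) ≈ -48.42°, λ = atan2(p_y, p_x) ≈ -101.79°.

≈ 48.4°S, 101.8°W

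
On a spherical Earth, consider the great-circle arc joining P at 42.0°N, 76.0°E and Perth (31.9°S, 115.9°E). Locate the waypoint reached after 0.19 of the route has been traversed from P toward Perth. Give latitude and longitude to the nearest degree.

Convert each endpoint to a unit vector on the sphere (x = cos φ cos λ, y = cos φ sin λ, z = sin φ).
The central angle between the endpoints is δ = arccos(p₁·p₂) ≈ 1.440 rad (82.5°).
Interpolate at f = 0.19 with slerp weights a = sin((1−f)δ)/sin δ ≈ 0.927, b = sin(fδ)/sin δ ≈ 0.273.
p = a·p₁ + b·p₂ ≈ (0.066, 0.877, 0.476); φ = arcsin(p_z) ≈ 28.45°, λ = atan2(p_y, p_x) ≈ 85.72°.

≈ 28°N, 86°E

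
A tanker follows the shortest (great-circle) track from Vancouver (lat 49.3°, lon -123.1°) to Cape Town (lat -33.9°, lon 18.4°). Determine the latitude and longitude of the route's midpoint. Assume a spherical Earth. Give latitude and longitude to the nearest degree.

≈ lat 21°, lon -33°

Write both endpoints as unit vectors p₁, p₂ with components (cos φ cos λ, cos φ sin λ, sin φ).
The central angle between the endpoints is δ = arccos(p₁·p₂) ≈ 2.580 rad (147.8°).
Interpolate at f = 1/2 with slerp weights a = sin((1−f)δ)/sin δ ≈ 1.804, b = sin(fδ)/sin δ ≈ 1.804.
p = a·p₁ + b·p₂ ≈ (0.779, -0.513, 0.362); φ = arcsin(p_z) ≈ 21.20°, λ = atan2(p_y, p_x) ≈ -33.38°.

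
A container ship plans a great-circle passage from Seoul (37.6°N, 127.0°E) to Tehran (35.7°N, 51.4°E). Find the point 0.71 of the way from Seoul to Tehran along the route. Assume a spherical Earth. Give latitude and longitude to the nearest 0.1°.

The haversine formula gives a central angle δ ≈ 1.029 rad (58.9°) between the endpoints.
Interpolate at f = 0.71 with slerp weights a = sin((1−f)δ)/sin δ ≈ 0.343, b = sin(fδ)/sin δ ≈ 0.779.
p = a·p₁ + b·p₂ ≈ (0.231, 0.711, 0.664); φ = arcsin(p_z) ≈ 41.59°, λ = atan2(p_y, p_x) ≈ 72.01°.

≈ (41.6°N, 72.0°E)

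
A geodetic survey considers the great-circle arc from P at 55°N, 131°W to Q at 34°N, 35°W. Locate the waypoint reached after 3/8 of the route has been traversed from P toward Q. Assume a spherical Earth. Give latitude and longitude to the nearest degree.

From cos δ = sin φ₁ sin φ₂ + cos φ₁ cos φ₂ cos Δλ, the central angle is δ ≈ 1.150 rad (65.9°).
Interpolate at f = 3/8 with slerp weights a = sin((1−f)δ)/sin δ ≈ 0.721, b = sin(fδ)/sin δ ≈ 0.458.
p = a·p₁ + b·p₂ ≈ (0.040, -0.530, 0.847); φ = arcsin(p_z) ≈ 57.89°, λ = atan2(p_y, p_x) ≈ -85.73°.

≈ 58°N, 86°W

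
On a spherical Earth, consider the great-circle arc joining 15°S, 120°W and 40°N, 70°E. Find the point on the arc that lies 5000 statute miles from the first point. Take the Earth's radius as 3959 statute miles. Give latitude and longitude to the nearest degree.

≈ 53°N, 148°W

From cos δ = sin φ₁ sin φ₂ + cos φ₁ cos φ₂ cos Δλ, the central angle is δ ≈ 2.679 rad (153.5°). The total great-circle distance is δ·R ≈ 2.679 × 3959 ≈ 10608 mi, so the target fraction is f = 5000/10608 ≈ 0.471.
Interpolate at f ≈ 0.471 with slerp weights a = sin((1−f)δ)/sin δ ≈ 2.216, b = sin(fδ)/sin δ ≈ 2.137.
p = a·p₁ + b·p₂ ≈ (-0.510, -0.315, 0.800); φ = arcsin(p_z) ≈ 53.15°, λ = atan2(p_y, p_x) ≈ -148.29°.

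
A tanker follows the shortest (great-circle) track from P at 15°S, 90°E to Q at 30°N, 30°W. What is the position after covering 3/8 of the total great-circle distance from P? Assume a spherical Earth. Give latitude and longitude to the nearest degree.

Write both endpoints as unit vectors p₁, p₂ with components (cos φ cos λ, cos φ sin λ, sin φ).
The central angle between the endpoints is δ = arccos(p₁·p₂) ≈ 2.150 rad (123.2°).
Interpolate at f = 3/8 with slerp weights a = sin((1−f)δ)/sin δ ≈ 1.165, b = sin(fδ)/sin δ ≈ 0.863.
p = a·p₁ + b·p₂ ≈ (0.647, 0.751, 0.130); φ = arcsin(p_z) ≈ 7.47°, λ = atan2(p_y, p_x) ≈ 49.27°.

≈ 7°N, 49°E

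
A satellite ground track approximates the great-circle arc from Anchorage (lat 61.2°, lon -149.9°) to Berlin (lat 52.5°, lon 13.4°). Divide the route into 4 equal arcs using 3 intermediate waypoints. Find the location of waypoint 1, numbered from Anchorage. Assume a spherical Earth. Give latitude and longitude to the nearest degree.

Convert each endpoint to a unit vector on the sphere (x = cos φ cos λ, y = cos φ sin λ, z = sin φ).
The central angle between the endpoints is δ = arccos(p₁·p₂) ≈ 1.144 rad (65.5°).
Interpolate at f = 1/4 with slerp weights a = sin((1−f)δ)/sin δ ≈ 0.831, b = sin(fδ)/sin δ ≈ 0.310.
p = a·p₁ + b·p₂ ≈ (-0.163, -0.157, 0.974); φ = arcsin(p_z) ≈ 76.92°, λ = atan2(p_y, p_x) ≈ -136.04°.

≈ lat 77°, lon -136°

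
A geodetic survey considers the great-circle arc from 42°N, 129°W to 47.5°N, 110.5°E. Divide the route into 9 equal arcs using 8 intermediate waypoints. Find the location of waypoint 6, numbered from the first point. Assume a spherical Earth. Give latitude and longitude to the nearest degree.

≈ 62°N, 148°E

Write both endpoints as unit vectors p₁, p₂ with components (cos φ cos λ, cos φ sin λ, sin φ).
The central angle between the endpoints is δ = arccos(p₁·p₂) ≈ 1.330 rad (76.2°).
Interpolate at f = 6/9 with slerp weights a = sin((1−f)δ)/sin δ ≈ 0.442, b = sin(fδ)/sin δ ≈ 0.798.
p = a·p₁ + b·p₂ ≈ (-0.395, 0.250, 0.884); φ = arcsin(p_z) ≈ 62.11°, λ = atan2(p_y, p_x) ≈ 147.71°.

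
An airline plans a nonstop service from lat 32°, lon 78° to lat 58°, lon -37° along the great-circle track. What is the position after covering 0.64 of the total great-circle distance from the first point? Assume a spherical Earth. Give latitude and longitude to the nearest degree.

The haversine formula gives a central angle δ ≈ 1.308 rad (75.0°) between the endpoints.
Interpolate at f = 0.64 with slerp weights a = sin((1−f)δ)/sin δ ≈ 0.470, b = sin(fδ)/sin δ ≈ 0.769.
p = a·p₁ + b·p₂ ≈ (0.408, 0.144, 0.901); φ = arcsin(p_z) ≈ 64.33°, λ = atan2(p_y, p_x) ≈ 19.48°.

≈ lat 64°, lon 19°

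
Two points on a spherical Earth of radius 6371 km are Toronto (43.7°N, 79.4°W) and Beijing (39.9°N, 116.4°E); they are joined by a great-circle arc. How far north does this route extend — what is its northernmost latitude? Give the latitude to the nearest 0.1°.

The great circle lies in the plane with unit normal n̂ = (p₁ × p₂)/|p₁ × p₂|.
Here n̂_z ≈ -0.152; the vertex latitude is φ_max = arccos|n̂_z| ≈ 81.3°.
Check via Clairaut: cos φ_max = |cos φ₁| · sin C = cos(43.7°)·sin(12.1°) ≈ 0.152, again giving ≈ 81.3°.

≈ 81.3°N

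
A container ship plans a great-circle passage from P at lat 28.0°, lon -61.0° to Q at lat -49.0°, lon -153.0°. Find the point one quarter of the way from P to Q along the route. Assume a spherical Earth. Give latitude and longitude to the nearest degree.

≈ lat 7°, lon -81°

Convert each endpoint to a unit vector on the sphere (x = cos φ cos λ, y = cos φ sin λ, z = sin φ).
The central angle between the endpoints is δ = arccos(p₁·p₂) ≈ 1.955 rad (112.0°).
Interpolate at f = 1/4 with slerp weights a = sin((1−f)δ)/sin δ ≈ 1.073, b = sin(fδ)/sin δ ≈ 0.506.
p = a·p₁ + b·p₂ ≈ (0.163, -0.979, 0.121); φ = arcsin(p_z) ≈ 6.97°, λ = atan2(p_y, p_x) ≈ -80.54°.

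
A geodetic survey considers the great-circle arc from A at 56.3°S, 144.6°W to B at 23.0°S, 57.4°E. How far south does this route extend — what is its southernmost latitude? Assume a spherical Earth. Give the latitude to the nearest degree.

The great circle lies in the plane with unit normal n̂ = (p₁ × p₂)/|p₁ × p₂|.
Here n̂_z ≈ -0.193; the vertex latitude is φ_max = arccos|n̂_z| ≈ 78.8°.

≈ 79°S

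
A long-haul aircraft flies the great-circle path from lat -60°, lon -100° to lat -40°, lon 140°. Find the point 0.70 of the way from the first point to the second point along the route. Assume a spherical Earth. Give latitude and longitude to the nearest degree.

Write both endpoints as unit vectors p₁, p₂ with components (cos φ cos λ, cos φ sin λ, sin φ).
The central angle between the endpoints is δ = arccos(p₁·p₂) ≈ 1.197 rad (68.6°).
Interpolate at f = 0.70 with slerp weights a = sin((1−f)δ)/sin δ ≈ 0.377, b = sin(fδ)/sin δ ≈ 0.798.
p = a·p₁ + b·p₂ ≈ (-0.501, 0.207, -0.840); φ = arcsin(p_z) ≈ -57.15°, λ = atan2(p_y, p_x) ≈ 157.54°.

≈ lat -57°, lon 158°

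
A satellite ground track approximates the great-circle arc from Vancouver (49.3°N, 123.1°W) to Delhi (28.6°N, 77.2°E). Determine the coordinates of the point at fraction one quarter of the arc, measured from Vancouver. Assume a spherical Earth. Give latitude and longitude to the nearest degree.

≈ 72°N, 148°W

Write both endpoints as unit vectors p₁, p₂ with components (cos φ cos λ, cos φ sin λ, sin φ).
The central angle between the endpoints is δ = arccos(p₁·p₂) ≈ 1.746 rad (100.0°).
Interpolate at f = 1/4 with slerp weights a = sin((1−f)δ)/sin δ ≈ 0.981, b = sin(fδ)/sin δ ≈ 0.429.
p = a·p₁ + b·p₂ ≈ (-0.266, -0.168, 0.949); φ = arcsin(p_z) ≈ 71.66°, λ = atan2(p_y, p_x) ≈ -147.65°.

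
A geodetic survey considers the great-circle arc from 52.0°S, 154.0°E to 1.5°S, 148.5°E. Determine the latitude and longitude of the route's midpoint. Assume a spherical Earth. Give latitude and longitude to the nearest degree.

Write both endpoints as unit vectors p₁, p₂ with components (cos φ cos λ, cos φ sin λ, sin φ).
The central angle between the endpoints is δ = arccos(p₁·p₂) ≈ 0.885 rad (50.7°).
Interpolate at f = 1/2 with slerp weights a = sin((1−f)δ)/sin δ ≈ 0.553, b = sin(fδ)/sin δ ≈ 0.553.
p = a·p₁ + b·p₂ ≈ (-0.778, 0.438, -0.450); φ = arcsin(p_z) ≈ -26.78°, λ = atan2(p_y, p_x) ≈ 150.60°.

≈ 27°S, 151°E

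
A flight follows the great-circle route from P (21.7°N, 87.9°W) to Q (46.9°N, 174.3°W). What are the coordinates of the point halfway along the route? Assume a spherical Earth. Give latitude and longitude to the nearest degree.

Convert each endpoint to a unit vector on the sphere (x = cos φ cos λ, y = cos φ sin λ, z = sin φ).
The central angle between the endpoints is δ = arccos(p₁·p₂) ≈ 1.256 rad (72.0°).
Interpolate at f = 1/2 with slerp weights a = sin((1−f)δ)/sin δ ≈ 0.618, b = sin(fδ)/sin δ ≈ 0.618.
p = a·p₁ + b·p₂ ≈ (-0.399, -0.616, 0.680); φ = arcsin(p_z) ≈ 42.81°, λ = atan2(p_y, p_x) ≈ -122.95°.

≈ (43°N, 123°W)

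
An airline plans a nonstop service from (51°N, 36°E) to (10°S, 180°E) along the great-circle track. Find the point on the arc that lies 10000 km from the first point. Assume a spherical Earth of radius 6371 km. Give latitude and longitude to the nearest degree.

≈ (25°N, 160°E)

Write both endpoints as unit vectors p₁, p₂ with components (cos φ cos λ, cos φ sin λ, sin φ).
The central angle between the endpoints is δ = arccos(p₁·p₂) ≈ 2.261 rad (129.5°). The total great-circle distance is δ·R ≈ 2.261 × 6371 ≈ 14402 km, so the target fraction is f = 10000/14402 ≈ 0.694.
Interpolate at f ≈ 0.694 with slerp weights a = sin((1−f)δ)/sin δ ≈ 0.826, b = sin(fδ)/sin δ ≈ 1.296.
p = a·p₁ + b·p₂ ≈ (-0.856, 0.306, 0.417); φ = arcsin(p_z) ≈ 24.64°, λ = atan2(p_y, p_x) ≈ 160.36°.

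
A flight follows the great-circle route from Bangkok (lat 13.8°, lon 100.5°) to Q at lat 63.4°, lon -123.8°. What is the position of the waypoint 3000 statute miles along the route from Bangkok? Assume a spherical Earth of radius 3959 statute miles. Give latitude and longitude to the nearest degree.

≈ lat 54°, lon 122°

Convert each endpoint to a unit vector on the sphere (x = cos φ cos λ, y = cos φ sin λ, z = sin φ).
The central angle between the endpoints is δ = arccos(p₁·p₂) ≈ 1.669 rad (95.6°). The total great-circle distance is δ·R ≈ 1.669 × 3959 ≈ 6607 mi, so the target fraction is f = 3000/6607 ≈ 0.454.
Interpolate at f ≈ 0.454 with slerp weights a = sin((1−f)δ)/sin δ ≈ 0.794, b = sin(fδ)/sin δ ≈ 0.691.
p = a·p₁ + b·p₂ ≈ (-0.313, 0.501, 0.807); φ = arcsin(p_z) ≈ 53.80°, λ = atan2(p_y, p_x) ≈ 121.95°.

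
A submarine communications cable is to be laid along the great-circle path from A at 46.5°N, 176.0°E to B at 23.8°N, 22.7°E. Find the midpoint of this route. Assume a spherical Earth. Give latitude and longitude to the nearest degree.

≈ 69°N, 69°E

The haversine formula gives a central angle δ ≈ 1.844 rad (105.7°) between the endpoints.
Interpolate at f = 1/2 with slerp weights a = sin((1−f)δ)/sin δ ≈ 0.828, b = sin(fδ)/sin δ ≈ 0.828.
p = a·p₁ + b·p₂ ≈ (0.130, 0.332, 0.934); φ = arcsin(p_z) ≈ 69.11°, λ = atan2(p_y, p_x) ≈ 68.57°.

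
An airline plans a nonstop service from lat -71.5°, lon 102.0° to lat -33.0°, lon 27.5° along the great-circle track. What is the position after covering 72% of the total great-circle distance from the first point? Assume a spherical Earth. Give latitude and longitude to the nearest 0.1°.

Write both endpoints as unit vectors p₁, p₂ with components (cos φ cos λ, cos φ sin λ, sin φ).
The central angle between the endpoints is δ = arccos(p₁·p₂) ≈ 0.943 rad (54.0°).
Interpolate at f = 0.72 with slerp weights a = sin((1−f)δ)/sin δ ≈ 0.322, b = sin(fδ)/sin δ ≈ 0.776.
p = a·p₁ + b·p₂ ≈ (0.556, 0.401, -0.728); φ = arcsin(p_z) ≈ -46.75°, λ = atan2(p_y, p_x) ≈ 35.77°.

≈ lat -46.7°, lon 35.8°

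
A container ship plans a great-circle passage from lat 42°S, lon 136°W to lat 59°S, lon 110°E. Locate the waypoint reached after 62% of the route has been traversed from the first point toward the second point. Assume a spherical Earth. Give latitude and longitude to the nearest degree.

From cos δ = sin φ₁ sin φ₂ + cos φ₁ cos φ₂ cos Δλ, the central angle is δ ≈ 1.140 rad (65.3°).
Interpolate at f = 0.62 with slerp weights a = sin((1−f)δ)/sin δ ≈ 0.462, b = sin(fδ)/sin δ ≈ 0.715.
p = a·p₁ + b·p₂ ≈ (-0.373, 0.107, -0.922); φ = arcsin(p_z) ≈ -67.17°, λ = atan2(p_y, p_x) ≈ 163.93°.

≈ lat 67°S, lon 164°E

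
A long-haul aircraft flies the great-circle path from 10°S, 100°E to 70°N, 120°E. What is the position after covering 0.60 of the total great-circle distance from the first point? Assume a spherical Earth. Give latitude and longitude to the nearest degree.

≈ 38°N, 107°E

Write both endpoints as unit vectors p₁, p₂ with components (cos φ cos λ, cos φ sin λ, sin φ).
The central angle between the endpoints is δ = arccos(p₁·p₂) ≈ 1.417 rad (81.2°).
Interpolate at f = 0.60 with slerp weights a = sin((1−f)δ)/sin δ ≈ 0.543, b = sin(fδ)/sin δ ≈ 0.760.
p = a·p₁ + b·p₂ ≈ (-0.223, 0.752, 0.620); φ = arcsin(p_z) ≈ 38.33°, λ = atan2(p_y, p_x) ≈ 106.51°.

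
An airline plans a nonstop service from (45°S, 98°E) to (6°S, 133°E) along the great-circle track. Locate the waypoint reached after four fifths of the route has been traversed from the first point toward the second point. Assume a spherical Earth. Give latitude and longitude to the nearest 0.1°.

≈ (14.3°S, 127.6°E)

From cos δ = sin φ₁ sin φ₂ + cos φ₁ cos φ₂ cos Δλ, the central angle is δ ≈ 0.863 rad (49.5°).
Interpolate at f = 4/5 with slerp weights a = sin((1−f)δ)/sin δ ≈ 0.226, b = sin(fδ)/sin δ ≈ 0.838.
p = a·p₁ + b·p₂ ≈ (-0.591, 0.768, -0.247); φ = arcsin(p_z) ≈ -14.33°, λ = atan2(p_y, p_x) ≈ 127.57°.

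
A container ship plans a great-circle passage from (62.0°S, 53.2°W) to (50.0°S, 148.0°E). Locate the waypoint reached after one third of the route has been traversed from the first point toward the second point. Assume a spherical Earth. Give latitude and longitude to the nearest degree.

≈ (82°S, 94°W)

Convert each endpoint to a unit vector on the sphere (x = cos φ cos λ, y = cos φ sin λ, z = sin φ).
The central angle between the endpoints is δ = arccos(p₁·p₂) ≈ 1.165 rad (66.7°).
Interpolate at f = 1/3 with slerp weights a = sin((1−f)δ)/sin δ ≈ 0.763, b = sin(fδ)/sin δ ≈ 0.412.
p = a·p₁ + b·p₂ ≈ (-0.010, -0.146, -0.989); φ = arcsin(p_z) ≈ -81.56°, λ = atan2(p_y, p_x) ≈ -93.95°.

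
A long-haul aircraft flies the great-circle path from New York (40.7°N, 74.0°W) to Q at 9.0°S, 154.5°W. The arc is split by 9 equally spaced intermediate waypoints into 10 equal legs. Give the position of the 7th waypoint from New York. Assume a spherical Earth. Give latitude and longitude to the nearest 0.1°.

Convert each endpoint to a unit vector on the sphere (x = cos φ cos λ, y = cos φ sin λ, z = sin φ).
The central angle between the endpoints is δ = arccos(p₁·p₂) ≈ 1.549 rad (88.8°).
Interpolate at f = 7/10 with slerp weights a = sin((1−f)δ)/sin δ ≈ 0.448, b = sin(fδ)/sin δ ≈ 0.884.
p = a·p₁ + b·p₂ ≈ (-0.695, -0.703, 0.154); φ = arcsin(p_z) ≈ 8.86°, λ = atan2(p_y, p_x) ≈ -134.67°.

≈ 8.9°N, 134.7°W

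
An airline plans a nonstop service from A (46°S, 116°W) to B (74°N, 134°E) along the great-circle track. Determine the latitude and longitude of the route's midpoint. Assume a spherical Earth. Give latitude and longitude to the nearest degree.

≈ (20°N, 139°W)

Convert each endpoint to a unit vector on the sphere (x = cos φ cos λ, y = cos φ sin λ, z = sin φ).
The central angle between the endpoints is δ = arccos(p₁·p₂) ≈ 2.429 rad (139.2°).
Interpolate at f = 1/2 with slerp weights a = sin((1−f)δ)/sin δ ≈ 1.434, b = sin(fδ)/sin δ ≈ 1.434.
p = a·p₁ + b·p₂ ≈ (-0.711, -0.611, 0.347); φ = arcsin(p_z) ≈ 20.30°, λ = atan2(p_y, p_x) ≈ -139.34°.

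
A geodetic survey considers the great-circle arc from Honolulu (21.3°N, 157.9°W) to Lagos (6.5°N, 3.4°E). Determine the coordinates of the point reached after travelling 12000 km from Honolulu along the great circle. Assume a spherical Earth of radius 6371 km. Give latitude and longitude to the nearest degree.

≈ 38°N, 22°W

Write both endpoints as unit vectors p₁, p₂ with components (cos φ cos λ, cos φ sin λ, sin φ).
The central angle between the endpoints is δ = arccos(p₁·p₂) ≈ 2.560 rad (146.7°). The total great-circle distance is δ·R ≈ 2.560 × 6371 ≈ 16311 km, so the target fraction is f = 12000/16311 ≈ 0.736.
Interpolate at f ≈ 0.736 with slerp weights a = sin((1−f)δ)/sin δ ≈ 1.140, b = sin(fδ)/sin δ ≈ 1.733.
p = a·p₁ + b·p₂ ≈ (0.734, -0.298, 0.610); φ = arcsin(p_z) ≈ 37.62°, λ = atan2(p_y, p_x) ≈ -22.07°.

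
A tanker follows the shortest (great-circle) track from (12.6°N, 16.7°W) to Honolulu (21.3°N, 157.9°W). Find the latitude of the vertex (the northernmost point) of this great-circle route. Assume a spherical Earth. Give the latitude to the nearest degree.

≈ 43°N

The great circle lies in the plane with unit normal n̂ = (p₁ × p₂)/|p₁ × p₂|.
Here n̂_z ≈ -0.733; the vertex latitude is φ_max = arccos|n̂_z| ≈ 42.8°.
Check via Clairaut: cos φ_max = |cos φ₁| · sin C = cos(12.6°)·sin(48.7°) ≈ 0.733, again giving ≈ 42.8°.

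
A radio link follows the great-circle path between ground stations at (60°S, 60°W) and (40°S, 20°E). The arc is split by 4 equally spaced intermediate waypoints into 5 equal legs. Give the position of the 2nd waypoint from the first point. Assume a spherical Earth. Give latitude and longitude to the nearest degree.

≈ (59°S, 19°W)

Convert each endpoint to a unit vector on the sphere (x = cos φ cos λ, y = cos φ sin λ, z = sin φ).
The central angle between the endpoints is δ = arccos(p₁·p₂) ≈ 0.898 rad (51.5°).
Interpolate at f = 2/5 with slerp weights a = sin((1−f)δ)/sin δ ≈ 0.656, b = sin(fδ)/sin δ ≈ 0.449.
p = a·p₁ + b·p₂ ≈ (0.488, -0.166, -0.857); φ = arcsin(p_z) ≈ -58.99°, λ = atan2(p_y, p_x) ≈ -18.84°.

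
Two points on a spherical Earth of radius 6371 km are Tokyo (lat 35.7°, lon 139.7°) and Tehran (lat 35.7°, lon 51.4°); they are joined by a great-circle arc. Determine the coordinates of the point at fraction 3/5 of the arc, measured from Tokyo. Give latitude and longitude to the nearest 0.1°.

From cos δ = sin φ₁ sin φ₂ + cos φ₁ cos φ₂ cos Δλ, the central angle is δ ≈ 1.202 rad (68.9°).
Interpolate at f = 3/5 with slerp weights a = sin((1−f)δ)/sin δ ≈ 0.496, b = sin(fδ)/sin δ ≈ 0.708.
p = a·p₁ + b·p₂ ≈ (0.052, 0.710, 0.703); φ = arcsin(p_z) ≈ 44.63°, λ = atan2(p_y, p_x) ≈ 85.85°.

≈ lat 44.6°, lon 85.8°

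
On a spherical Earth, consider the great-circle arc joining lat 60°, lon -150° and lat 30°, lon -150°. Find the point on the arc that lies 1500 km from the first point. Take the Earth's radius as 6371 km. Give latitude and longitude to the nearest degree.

From cos δ = sin φ₁ sin φ₂ + cos φ₁ cos φ₂ cos Δλ, the central angle is δ ≈ 0.524 rad (30.0°). The total great-circle distance is δ·R ≈ 0.524 × 6371 ≈ 3336 km, so the target fraction is f = 1500/3336 ≈ 0.450.
Interpolate at f ≈ 0.450 with slerp weights a = sin((1−f)δ)/sin δ ≈ 0.568, b = sin(fδ)/sin δ ≈ 0.467.
p = a·p₁ + b·p₂ ≈ (-0.596, -0.344, 0.725); φ = arcsin(p_z) ≈ 46.51°, λ = atan2(p_y, p_x) ≈ -150.00°.

≈ lat 47°, lon -150°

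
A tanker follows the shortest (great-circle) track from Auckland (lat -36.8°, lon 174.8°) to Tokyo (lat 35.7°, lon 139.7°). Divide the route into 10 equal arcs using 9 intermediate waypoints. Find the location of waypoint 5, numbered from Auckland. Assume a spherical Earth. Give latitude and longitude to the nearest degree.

Write both endpoints as unit vectors p₁, p₂ with components (cos φ cos λ, cos φ sin λ, sin φ).
The central angle between the endpoints is δ = arccos(p₁·p₂) ≈ 1.387 rad (79.5°).
Interpolate at f = 5/10 with slerp weights a = sin((1−f)δ)/sin δ ≈ 0.650, b = sin(fδ)/sin δ ≈ 0.650.
p = a·p₁ + b·p₂ ≈ (-0.921, 0.389, -0.010); φ = arcsin(p_z) ≈ -0.58°, λ = atan2(p_y, p_x) ≈ 157.12°.

≈ lat -1°, lon 157°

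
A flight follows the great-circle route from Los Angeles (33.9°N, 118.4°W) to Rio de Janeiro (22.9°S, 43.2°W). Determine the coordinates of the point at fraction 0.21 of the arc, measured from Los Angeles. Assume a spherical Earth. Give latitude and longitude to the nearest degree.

Convert each endpoint to a unit vector on the sphere (x = cos φ cos λ, y = cos φ sin λ, z = sin φ).
The central angle between the endpoints is δ = arccos(p₁·p₂) ≈ 1.593 rad (91.2°).
Interpolate at f = 0.21 with slerp weights a = sin((1−f)δ)/sin δ ≈ 0.952, b = sin(fδ)/sin δ ≈ 0.328.
p = a·p₁ + b·p₂ ≈ (-0.155, -0.902, 0.403); φ = arcsin(p_z) ≈ 23.77°, λ = atan2(p_y, p_x) ≈ -99.77°.

≈ 24°N, 100°W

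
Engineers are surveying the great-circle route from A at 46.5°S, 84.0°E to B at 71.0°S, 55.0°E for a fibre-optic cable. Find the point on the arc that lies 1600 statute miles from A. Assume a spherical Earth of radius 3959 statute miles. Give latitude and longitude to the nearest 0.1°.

≈ 67.2°S, 64.1°E

From cos δ = sin φ₁ sin φ₂ + cos φ₁ cos φ₂ cos Δλ, the central angle is δ ≈ 0.491 rad (28.1°). The total great-circle distance is δ·R ≈ 0.491 × 3959 ≈ 1944 mi, so the target fraction is f = 1600/1944 ≈ 0.823.
Interpolate at f ≈ 0.823 with slerp weights a = sin((1−f)δ)/sin δ ≈ 0.184, b = sin(fδ)/sin δ ≈ 0.834.
p = a·p₁ + b·p₂ ≈ (0.169, 0.348, -0.922); φ = arcsin(p_z) ≈ -67.22°, λ = atan2(p_y, p_x) ≈ 64.12°.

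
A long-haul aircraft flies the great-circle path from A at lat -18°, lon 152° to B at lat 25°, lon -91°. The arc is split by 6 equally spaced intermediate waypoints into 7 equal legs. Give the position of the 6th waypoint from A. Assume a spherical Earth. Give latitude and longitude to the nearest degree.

≈ lat 22°, lon -110°

From cos δ = sin φ₁ sin φ₂ + cos φ₁ cos φ₂ cos Δλ, the central angle is δ ≈ 2.120 rad (121.5°).
Interpolate at f = 6/7 with slerp weights a = sin((1−f)δ)/sin δ ≈ 0.350, b = sin(fδ)/sin δ ≈ 1.137.
p = a·p₁ + b·p₂ ≈ (-0.312, -0.874, 0.372); φ = arcsin(p_z) ≈ 21.87°, λ = atan2(p_y, p_x) ≈ -109.62°.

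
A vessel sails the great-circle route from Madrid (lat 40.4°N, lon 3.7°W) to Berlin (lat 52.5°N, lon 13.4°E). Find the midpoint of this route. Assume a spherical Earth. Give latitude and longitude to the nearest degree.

Write both endpoints as unit vectors p₁, p₂ with components (cos φ cos λ, cos φ sin λ, sin φ).
The central angle between the endpoints is δ = arccos(p₁·p₂) ≈ 0.293 rad (16.8°).
Interpolate at f = 1/2 with slerp weights a = sin((1−f)δ)/sin δ ≈ 0.505, b = sin(fδ)/sin δ ≈ 0.505.
p = a·p₁ + b·p₂ ≈ (0.683, 0.046, 0.729); φ = arcsin(p_z) ≈ 46.77°, λ = atan2(p_y, p_x) ≈ 3.89°.

≈ lat 47°N, lon 4°E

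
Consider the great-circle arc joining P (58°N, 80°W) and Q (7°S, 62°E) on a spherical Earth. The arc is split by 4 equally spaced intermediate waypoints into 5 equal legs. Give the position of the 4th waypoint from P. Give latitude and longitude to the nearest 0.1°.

≈ (15.4°N, 52.7°E)

Write both endpoints as unit vectors p₁, p₂ with components (cos φ cos λ, cos φ sin λ, sin φ).
The central angle between the endpoints is δ = arccos(p₁·p₂) ≈ 2.115 rad (121.2°).
Interpolate at f = 4/5 with slerp weights a = sin((1−f)δ)/sin δ ≈ 0.480, b = sin(fδ)/sin δ ≈ 1.160.
p = a·p₁ + b·p₂ ≈ (0.585, 0.766, 0.266); φ = arcsin(p_z) ≈ 15.40°, λ = atan2(p_y, p_x) ≈ 52.65°.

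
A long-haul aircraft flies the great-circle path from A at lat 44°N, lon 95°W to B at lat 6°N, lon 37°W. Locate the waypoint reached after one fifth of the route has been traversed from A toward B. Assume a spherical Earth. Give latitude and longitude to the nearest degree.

≈ lat 39°N, lon 80°W

Convert each endpoint to a unit vector on the sphere (x = cos φ cos λ, y = cos φ sin λ, z = sin φ).
The central angle between the endpoints is δ = arccos(p₁·p₂) ≈ 1.102 rad (63.1°).
Interpolate at f = 1/5 with slerp weights a = sin((1−f)δ)/sin δ ≈ 0.865, b = sin(fδ)/sin δ ≈ 0.245.
p = a·p₁ + b·p₂ ≈ (0.140, -0.767, 0.627); φ = arcsin(p_z) ≈ 38.80°, λ = atan2(p_y, p_x) ≈ -79.62°.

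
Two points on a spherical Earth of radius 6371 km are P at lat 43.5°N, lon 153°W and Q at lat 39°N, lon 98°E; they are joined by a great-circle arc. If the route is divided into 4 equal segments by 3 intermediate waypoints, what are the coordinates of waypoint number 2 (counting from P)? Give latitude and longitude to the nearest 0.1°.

≈ lat 56.5°N, lon 149.7°E

The haversine formula gives a central angle δ ≈ 1.318 rad (75.5°) between the endpoints.
Interpolate at f = 2/4 with slerp weights a = sin((1−f)δ)/sin δ ≈ 0.633, b = sin(fδ)/sin δ ≈ 0.633.
p = a·p₁ + b·p₂ ≈ (-0.477, 0.278, 0.833); φ = arcsin(p_z) ≈ 56.46°, λ = atan2(p_y, p_x) ≈ 149.73°.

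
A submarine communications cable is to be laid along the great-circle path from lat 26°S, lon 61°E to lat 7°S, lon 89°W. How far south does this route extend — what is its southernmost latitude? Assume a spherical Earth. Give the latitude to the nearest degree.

The great circle lies in the plane with unit normal n̂ = (p₁ × p₂)/|p₁ × p₂|.
Here n̂_z ≈ -0.642; the vertex latitude is φ_max = arccos|n̂_z| ≈ 50.1°.
Check via Clairaut: cos φ_max = |cos φ₁| · sin C = cos(26.0°)·sin(134.4°) ≈ 0.642, again giving ≈ 50.1°.

≈ 50°S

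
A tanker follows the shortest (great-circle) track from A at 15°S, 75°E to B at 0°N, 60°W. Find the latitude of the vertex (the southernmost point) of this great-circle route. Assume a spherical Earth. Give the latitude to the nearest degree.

The great circle lies in the plane with unit normal n̂ = (p₁ × p₂)/|p₁ × p₂|.
Here n̂_z ≈ -0.935; the vertex latitude is φ_max = arccos|n̂_z| ≈ 20.8°.
Check via Clairaut: cos φ_max = |cos φ₁| · sin C = cos(15.0°)·sin(104.5°) ≈ 0.935, again giving ≈ 20.8°.

≈ 21°S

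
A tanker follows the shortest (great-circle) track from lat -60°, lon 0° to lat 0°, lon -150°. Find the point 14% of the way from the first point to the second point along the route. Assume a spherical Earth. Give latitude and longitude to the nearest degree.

≈ lat -71°, lon -29°

From cos δ = sin φ₁ sin φ₂ + cos φ₁ cos φ₂ cos Δλ, the central angle is δ ≈ 2.019 rad (115.7°).
Interpolate at f = 0.14 with slerp weights a = sin((1−f)δ)/sin δ ≈ 1.094, b = sin(fδ)/sin δ ≈ 0.309.
p = a·p₁ + b·p₂ ≈ (0.279, -0.155, -0.948); φ = arcsin(p_z) ≈ -71.38°, λ = atan2(p_y, p_x) ≈ -28.99°.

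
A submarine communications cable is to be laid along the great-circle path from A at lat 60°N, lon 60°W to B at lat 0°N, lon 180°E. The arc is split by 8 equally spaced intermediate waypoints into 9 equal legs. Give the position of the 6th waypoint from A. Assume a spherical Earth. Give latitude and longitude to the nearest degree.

Convert each endpoint to a unit vector on the sphere (x = cos φ cos λ, y = cos φ sin λ, z = sin φ).
The central angle between the endpoints is δ = arccos(p₁·p₂) ≈ 1.823 rad (104.5°).
Interpolate at f = 6/9 with slerp weights a = sin((1−f)δ)/sin δ ≈ 0.590, b = sin(fδ)/sin δ ≈ 0.968.
p = a·p₁ + b·p₂ ≈ (-0.821, -0.255, 0.511); φ = arcsin(p_z) ≈ 30.72°, λ = atan2(p_y, p_x) ≈ -162.72°.

≈ lat 31°N, lon 163°W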